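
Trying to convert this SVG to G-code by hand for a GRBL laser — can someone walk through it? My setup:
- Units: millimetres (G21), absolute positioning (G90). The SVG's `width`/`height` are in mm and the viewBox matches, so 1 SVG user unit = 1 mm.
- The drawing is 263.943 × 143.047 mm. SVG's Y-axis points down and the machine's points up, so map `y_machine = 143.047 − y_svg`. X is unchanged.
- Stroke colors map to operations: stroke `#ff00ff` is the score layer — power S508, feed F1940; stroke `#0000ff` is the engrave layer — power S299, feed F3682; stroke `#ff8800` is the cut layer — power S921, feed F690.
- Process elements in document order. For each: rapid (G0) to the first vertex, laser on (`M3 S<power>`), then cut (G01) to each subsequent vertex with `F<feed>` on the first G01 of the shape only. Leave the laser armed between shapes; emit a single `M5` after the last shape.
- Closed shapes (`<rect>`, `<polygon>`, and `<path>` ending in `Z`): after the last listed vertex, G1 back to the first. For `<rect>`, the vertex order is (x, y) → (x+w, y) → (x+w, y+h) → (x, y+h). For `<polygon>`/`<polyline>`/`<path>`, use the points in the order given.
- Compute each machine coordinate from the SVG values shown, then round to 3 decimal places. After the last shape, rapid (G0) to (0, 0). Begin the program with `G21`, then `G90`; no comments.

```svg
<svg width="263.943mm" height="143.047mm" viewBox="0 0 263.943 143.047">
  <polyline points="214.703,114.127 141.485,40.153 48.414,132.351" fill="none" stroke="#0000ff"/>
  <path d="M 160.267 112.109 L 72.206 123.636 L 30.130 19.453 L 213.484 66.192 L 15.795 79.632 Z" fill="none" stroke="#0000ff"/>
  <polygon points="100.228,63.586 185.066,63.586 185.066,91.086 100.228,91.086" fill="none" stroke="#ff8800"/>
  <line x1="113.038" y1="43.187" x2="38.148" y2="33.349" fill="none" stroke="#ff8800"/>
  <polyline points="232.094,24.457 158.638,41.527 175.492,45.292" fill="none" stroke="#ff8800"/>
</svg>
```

viewBox `0 0 263.943 143.047` with mm width/height → 1 unit = 1 mm. Flip: y_m = 143.047 − y_svg.

**Shape 1** — `<polyline>` open polyline, stroke `#0000ff` → engrave (S299, F3682). Machine vertices: (214.703,28.920) → (141.485,102.894) → (48.414,10.696). Open path.

**Shape 2** — `<path>` closed polygon, stroke `#0000ff` → engrave (S299, F3682). Machine vertices: (160.267,30.938) → (72.206,19.411) → (30.130,123.594) → (213.484,76.855) → (15.795,63.415) → (160.267,30.938). Closed: final G1 returns to the first vertex.

**Shape 3** — `<polygon>` rectangle, stroke `#ff8800` → cut (S921, F690). Machine vertices: (100.228,79.461) → (185.066,79.461) → (185.066,51.961) → (100.228,51.961) → (100.228,79.461). Closed: final G1 returns to the first vertex.

**Shape 4** — `<line>` line segment, stroke `#ff8800` → cut (S921, F690). Machine vertices: (113.038,99.860) → (38.148,109.698). Open path.

**Shape 5** — `<polyline>` open polyline, stroke `#ff8800` → cut (S921, F690). Machine vertices: (232.094,118.590) → (158.638,101.520) → (175.492,97.755). Open path.

G21
G90
G0 X214.703 Y28.920
M3 S299
G01 X141.485 Y102.894 F3682
G01 X48.414 Y10.696
G0 X160.267 Y30.938
M3 S299
G01 X72.206 Y19.411 F3682
G01 X30.130 Y123.594
G01 X213.484 Y76.855
G01 X15.795 Y63.415
G01 X160.267 Y30.938
G0 X100.228 Y79.461
M3 S921
G01 X185.066 Y79.461 F690
G01 X185.066 Y51.961
G01 X100.228 Y51.961
G01 X100.228 Y79.461
G0 X113.038 Y99.860
M3 S921
G01 X38.148 Y109.698 F690
G0 X232.094 Y118.590
M3 S921
G01 X158.638 Y101.520 F690
G01 X175.492 Y97.755
M5
G0 X0.000 Y0.000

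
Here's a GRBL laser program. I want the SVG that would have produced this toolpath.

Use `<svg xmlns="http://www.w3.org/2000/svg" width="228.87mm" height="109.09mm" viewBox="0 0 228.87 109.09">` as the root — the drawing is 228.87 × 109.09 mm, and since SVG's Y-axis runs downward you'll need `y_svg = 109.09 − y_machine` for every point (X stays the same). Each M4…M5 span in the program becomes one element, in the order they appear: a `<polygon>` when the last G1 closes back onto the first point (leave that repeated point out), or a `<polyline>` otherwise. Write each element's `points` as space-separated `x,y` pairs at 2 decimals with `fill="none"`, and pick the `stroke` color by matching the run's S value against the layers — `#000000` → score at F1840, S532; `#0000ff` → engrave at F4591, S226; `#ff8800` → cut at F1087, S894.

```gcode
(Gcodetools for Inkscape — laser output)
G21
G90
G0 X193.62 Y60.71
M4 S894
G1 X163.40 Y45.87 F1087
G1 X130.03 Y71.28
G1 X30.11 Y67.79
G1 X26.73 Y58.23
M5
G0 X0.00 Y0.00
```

y_svg = 109.09 − y_m. Every run uses S894, so all elements get stroke `#ff8800` (cut).

[1] open run; points: 193.62,48.38 163.40,63.22 130.03,37.81 30.11,41.30 26.73,50.86

<svg xmlns="http://www.w3.org/2000/svg" width="228.87mm" height="109.09mm" viewBox="0 0 228.87 109.09">
  <polyline points="193.62,48.38 163.40,63.22 130.03,37.81 30.11,41.30 26.73,50.86" fill="none" stroke="#ff8800"/>
</svg>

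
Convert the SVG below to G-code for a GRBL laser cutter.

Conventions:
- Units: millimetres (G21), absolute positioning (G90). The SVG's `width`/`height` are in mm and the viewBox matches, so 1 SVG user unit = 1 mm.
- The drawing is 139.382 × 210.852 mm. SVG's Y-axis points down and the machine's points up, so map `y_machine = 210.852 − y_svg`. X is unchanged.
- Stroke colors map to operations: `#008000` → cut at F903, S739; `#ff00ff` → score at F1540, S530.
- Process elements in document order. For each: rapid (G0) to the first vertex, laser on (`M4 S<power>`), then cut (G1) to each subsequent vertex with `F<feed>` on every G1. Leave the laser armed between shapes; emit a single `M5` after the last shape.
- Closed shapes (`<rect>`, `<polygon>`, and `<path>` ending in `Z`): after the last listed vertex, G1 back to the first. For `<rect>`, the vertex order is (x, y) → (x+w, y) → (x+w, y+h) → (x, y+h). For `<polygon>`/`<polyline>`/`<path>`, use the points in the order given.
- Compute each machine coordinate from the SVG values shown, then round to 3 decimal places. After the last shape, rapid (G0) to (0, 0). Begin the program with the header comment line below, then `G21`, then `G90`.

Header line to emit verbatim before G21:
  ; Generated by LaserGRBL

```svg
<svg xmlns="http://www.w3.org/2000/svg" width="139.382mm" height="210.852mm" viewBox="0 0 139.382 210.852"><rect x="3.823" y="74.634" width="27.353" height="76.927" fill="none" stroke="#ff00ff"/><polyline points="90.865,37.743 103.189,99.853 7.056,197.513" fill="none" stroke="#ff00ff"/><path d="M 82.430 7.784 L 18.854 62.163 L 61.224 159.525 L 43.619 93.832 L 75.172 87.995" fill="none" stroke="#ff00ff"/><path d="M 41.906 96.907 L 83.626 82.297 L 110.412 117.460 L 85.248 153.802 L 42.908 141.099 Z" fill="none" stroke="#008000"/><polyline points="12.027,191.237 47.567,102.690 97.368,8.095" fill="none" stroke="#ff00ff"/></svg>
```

1 u = 1 mm; y_m = 210.852 − y.

[1] `<rect>` rectangle, #ff00ff→score S530 F1540: (3.823,136.218) → (31.176,136.218) → (31.176,59.291) → (3.823,59.291) → (3.823,136.218) (closed)

[2] `<polyline>` open polyline, #ff00ff→score S530 F1540: (90.865,173.109) → (103.189,110.999) → (7.056,13.339)

[3] `<path>` open polyline, #ff00ff→score S530 F1540: (82.430,203.068) → (18.854,148.689) → (61.224,51.327) → (43.619,117.020) → (75.172,122.857)

[4] `<path>` regular polygon, #008000→cut S739 F903: (41.906,113.945) → (83.626,128.555) → (110.412,93.392) → (85.248,57.050) → (42.908,69.753) → (41.906,113.945) (closed)

[5] `<polyline>` open polyline, #ff00ff→score S530 F1540: (12.027,19.615) → (47.567,108.162) → (97.368,202.757)

; Generated by LaserGRBL
G21
G90
G0 X3.823 Y136.218
M4 S530
G1 X31.176 Y136.218 F1540
G1 X31.176 Y59.291 F1540
G1 X3.823 Y59.291 F1540
G1 X3.823 Y136.218 F1540
G0 X90.865 Y173.109
M4 S530
G1 X103.189 Y110.999 F1540
G1 X7.056 Y13.339 F1540
G0 X82.430 Y203.068
M4 S530
G1 X18.854 Y148.689 F1540
G1 X61.224 Y51.327 F1540
G1 X43.619 Y117.020 F1540
G1 X75.172 Y122.857 F1540
G0 X41.906 Y113.945
M4 S739
G1 X83.626 Y128.555 F903
G1 X110.412 Y93.392 F903
G1 X85.248 Y57.050 F903
G1 X42.908 Y69.753 F903
G1 X41.906 Y113.945 F903
G0 X12.027 Y19.615
M4 S530
G1 X47.567 Y108.162 F1540
G1 X97.368 Y202.757 F1540
M5
G0 X0.000 Y0.000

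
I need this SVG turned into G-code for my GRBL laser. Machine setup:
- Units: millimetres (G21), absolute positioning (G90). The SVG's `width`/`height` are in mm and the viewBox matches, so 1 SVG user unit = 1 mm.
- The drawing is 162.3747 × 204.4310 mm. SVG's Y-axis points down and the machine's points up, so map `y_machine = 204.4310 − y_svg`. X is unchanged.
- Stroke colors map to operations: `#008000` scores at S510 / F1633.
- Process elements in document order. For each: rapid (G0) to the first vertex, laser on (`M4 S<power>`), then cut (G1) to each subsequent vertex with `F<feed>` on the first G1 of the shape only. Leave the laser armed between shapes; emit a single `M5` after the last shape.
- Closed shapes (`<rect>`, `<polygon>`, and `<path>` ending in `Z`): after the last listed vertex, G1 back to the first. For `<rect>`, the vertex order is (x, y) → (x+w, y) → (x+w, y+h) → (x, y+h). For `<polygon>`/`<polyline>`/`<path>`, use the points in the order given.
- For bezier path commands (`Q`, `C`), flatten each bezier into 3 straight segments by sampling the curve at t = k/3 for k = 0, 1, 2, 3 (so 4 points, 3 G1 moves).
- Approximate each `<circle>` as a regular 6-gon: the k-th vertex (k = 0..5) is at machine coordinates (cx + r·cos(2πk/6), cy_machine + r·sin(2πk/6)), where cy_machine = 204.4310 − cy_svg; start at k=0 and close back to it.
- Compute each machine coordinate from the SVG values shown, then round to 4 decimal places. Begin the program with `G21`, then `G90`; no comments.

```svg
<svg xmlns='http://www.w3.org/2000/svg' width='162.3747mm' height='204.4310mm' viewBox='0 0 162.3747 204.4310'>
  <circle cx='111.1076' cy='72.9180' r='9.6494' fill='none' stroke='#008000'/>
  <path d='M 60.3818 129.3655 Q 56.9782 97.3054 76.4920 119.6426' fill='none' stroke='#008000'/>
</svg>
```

1 u = 1 mm; y_m = 204.4310 − y.

[1] `<circle>` circle, #008000→score S510 F1633: (120.7570,131.5130) → (115.9323,139.8696) → (106.2829,139.8696) → (101.4582,131.5130) → (106.2829,123.1564) → (115.9323,123.1564) → (120.7570,131.5130) (closed)

[2] `<path>` quadratic bezier, #008000→score S510 F1633: (60.3818,75.0655) → (60.6591,90.3948) → (66.0292,93.6357) → (76.4920,84.7884)

G21
G90
G0 X120.7570 Y131.5130
M4 S510
G1 X115.9323 Y139.8696 F1633
G1 X106.2829 Y139.8696
G1 X101.4582 Y131.5130
G1 X106.2829 Y123.1564
G1 X115.9323 Y123.1564
G1 X120.7570 Y131.5130
G0 X60.3818 Y75.0655
M4 S510
G1 X60.6591 Y90.3948 F1633
G1 X66.0292 Y93.6357
G1 X76.4920 Y84.7884
M5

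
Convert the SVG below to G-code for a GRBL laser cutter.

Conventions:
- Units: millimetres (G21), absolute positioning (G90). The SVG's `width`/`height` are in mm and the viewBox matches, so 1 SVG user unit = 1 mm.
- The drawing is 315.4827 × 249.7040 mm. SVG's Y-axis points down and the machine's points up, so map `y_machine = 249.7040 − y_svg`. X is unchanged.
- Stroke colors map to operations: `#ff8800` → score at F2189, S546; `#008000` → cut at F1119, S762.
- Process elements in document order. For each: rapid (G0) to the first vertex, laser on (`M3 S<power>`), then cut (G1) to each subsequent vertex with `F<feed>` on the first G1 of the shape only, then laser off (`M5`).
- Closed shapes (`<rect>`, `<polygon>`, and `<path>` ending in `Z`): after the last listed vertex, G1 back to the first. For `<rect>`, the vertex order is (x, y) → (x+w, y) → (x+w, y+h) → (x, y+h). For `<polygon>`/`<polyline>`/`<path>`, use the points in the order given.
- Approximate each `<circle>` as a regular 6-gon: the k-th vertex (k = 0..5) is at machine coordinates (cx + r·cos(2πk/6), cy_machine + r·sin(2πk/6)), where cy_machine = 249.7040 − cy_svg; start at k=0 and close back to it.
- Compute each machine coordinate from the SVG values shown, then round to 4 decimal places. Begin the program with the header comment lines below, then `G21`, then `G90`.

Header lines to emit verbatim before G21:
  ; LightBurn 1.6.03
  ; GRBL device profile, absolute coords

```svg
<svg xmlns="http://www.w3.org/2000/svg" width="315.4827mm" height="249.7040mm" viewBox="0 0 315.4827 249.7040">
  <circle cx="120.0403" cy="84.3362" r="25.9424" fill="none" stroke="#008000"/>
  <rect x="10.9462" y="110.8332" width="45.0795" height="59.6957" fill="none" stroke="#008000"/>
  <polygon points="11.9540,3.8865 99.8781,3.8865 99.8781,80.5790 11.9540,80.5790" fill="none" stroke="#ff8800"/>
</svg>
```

1 u = 1 mm; y_m = 249.7040 − y.

[1] `<circle>` circle, #008000→cut S762 F1119: (145.9827,165.3678) → (133.0115,187.8346) → (107.0691,187.8346) → (94.0979,165.3678) → (107.0691,142.9010) → (133.0115,142.9010) → (145.9827,165.3678) (closed)

[2] `<rect>` rectangle, #008000→cut S762 F1119: (10.9462,138.8708) → (56.0257,138.8708) → (56.0257,79.1751) → (10.9462,79.1751) → (10.9462,138.8708) (closed)

[3] `<polygon>` rectangle, #ff8800→score S546 F2189: (11.9540,245.8175) → (99.8781,245.8175) → (99.8781,169.1250) → (11.9540,169.1250) → (11.9540,245.8175) (closed)

; LightBurn 1.6.03
; GRBL device profile, absolute coords
G21
G90
G0 X145.9827 Y165.3678
M3 S762
G1 X133.0115 Y187.8346 F1119
G1 X107.0691 Y187.8346
G1 X94.0979 Y165.3678
G1 X107.0691 Y142.9010
G1 X133.0115 Y142.9010
G1 X145.9827 Y165.3678
M5
G0 X10.9462 Y138.8708
M3 S762
G1 X56.0257 Y138.8708 F1119
G1 X56.0257 Y79.1751
G1 X10.9462 Y79.1751
G1 X10.9462 Y138.8708
M5
G0 X11.9540 Y245.8175
M3 S546
G1 X99.8781 Y245.8175 F2189
G1 X99.8781 Y169.1250
G1 X11.9540 Y169.1250
G1 X11.9540 Y245.8175
M5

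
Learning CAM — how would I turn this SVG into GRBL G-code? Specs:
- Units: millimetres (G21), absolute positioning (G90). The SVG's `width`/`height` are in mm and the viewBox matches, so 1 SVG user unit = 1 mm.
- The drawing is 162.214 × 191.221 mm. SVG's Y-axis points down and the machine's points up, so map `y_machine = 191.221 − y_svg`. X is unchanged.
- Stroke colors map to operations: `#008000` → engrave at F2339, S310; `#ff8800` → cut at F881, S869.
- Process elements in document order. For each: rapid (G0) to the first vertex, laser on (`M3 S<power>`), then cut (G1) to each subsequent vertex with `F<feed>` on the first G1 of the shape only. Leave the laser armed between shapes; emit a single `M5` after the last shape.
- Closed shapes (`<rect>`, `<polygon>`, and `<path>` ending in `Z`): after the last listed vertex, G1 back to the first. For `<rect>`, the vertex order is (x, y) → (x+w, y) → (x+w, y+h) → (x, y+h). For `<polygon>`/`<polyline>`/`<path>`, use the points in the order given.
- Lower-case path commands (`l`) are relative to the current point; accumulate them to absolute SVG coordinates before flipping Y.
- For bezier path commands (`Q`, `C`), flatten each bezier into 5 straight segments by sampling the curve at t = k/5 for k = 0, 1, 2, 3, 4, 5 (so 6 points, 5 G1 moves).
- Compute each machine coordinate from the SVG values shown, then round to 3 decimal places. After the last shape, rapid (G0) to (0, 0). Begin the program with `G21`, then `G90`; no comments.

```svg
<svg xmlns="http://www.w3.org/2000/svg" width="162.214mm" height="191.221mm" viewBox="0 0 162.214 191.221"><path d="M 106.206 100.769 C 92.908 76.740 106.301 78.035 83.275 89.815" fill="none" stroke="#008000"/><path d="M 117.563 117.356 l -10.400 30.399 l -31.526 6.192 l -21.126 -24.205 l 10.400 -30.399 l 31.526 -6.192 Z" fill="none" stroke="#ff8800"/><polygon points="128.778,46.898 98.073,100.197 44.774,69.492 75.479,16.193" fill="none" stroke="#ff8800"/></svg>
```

1 u = 1 mm; y_m = 191.221 − y.

[1] `<path>` cubic bezier, #008000→engrave S310 F2339: (106.206,90.452) → (100.925,101.949) → (99.021,108.081) → (97.464,109.560) → (93.225,107.097) → (83.275,101.406)

[2] `<path>` regular polygon, #ff8800→cut S869 F881: (117.563,73.865) → (107.163,43.466) → (75.637,37.274) → (54.511,61.479) → (64.911,91.878) → (96.437,98.070) → (117.563,73.865) (closed)

[3] `<polygon>` regular polygon, #ff8800→cut S869 F881: (128.778,144.323) → (98.073,91.024) → (44.774,121.729) → (75.479,175.028) → (128.778,144.323) (closed)

G21
G90
G0 X106.206 Y90.452
M3 S310
G1 X100.925 Y101.949 F2339
G1 X99.021 Y108.081
G1 X97.464 Y109.560
G1 X93.225 Y107.097
G1 X83.275 Y101.406
G0 X117.563 Y73.865
M3 S869
G1 X107.163 Y43.466 F881
G1 X75.637 Y37.274
G1 X54.511 Y61.479
G1 X64.911 Y91.878
G1 X96.437 Y98.070
G1 X117.563 Y73.865
G0 X128.778 Y144.323
M3 S869
G1 X98.073 Y91.024 F881
G1 X44.774 Y121.729
G1 X75.479 Y175.028
G1 X128.778 Y144.323
M5
G0 X0.000 Y0.000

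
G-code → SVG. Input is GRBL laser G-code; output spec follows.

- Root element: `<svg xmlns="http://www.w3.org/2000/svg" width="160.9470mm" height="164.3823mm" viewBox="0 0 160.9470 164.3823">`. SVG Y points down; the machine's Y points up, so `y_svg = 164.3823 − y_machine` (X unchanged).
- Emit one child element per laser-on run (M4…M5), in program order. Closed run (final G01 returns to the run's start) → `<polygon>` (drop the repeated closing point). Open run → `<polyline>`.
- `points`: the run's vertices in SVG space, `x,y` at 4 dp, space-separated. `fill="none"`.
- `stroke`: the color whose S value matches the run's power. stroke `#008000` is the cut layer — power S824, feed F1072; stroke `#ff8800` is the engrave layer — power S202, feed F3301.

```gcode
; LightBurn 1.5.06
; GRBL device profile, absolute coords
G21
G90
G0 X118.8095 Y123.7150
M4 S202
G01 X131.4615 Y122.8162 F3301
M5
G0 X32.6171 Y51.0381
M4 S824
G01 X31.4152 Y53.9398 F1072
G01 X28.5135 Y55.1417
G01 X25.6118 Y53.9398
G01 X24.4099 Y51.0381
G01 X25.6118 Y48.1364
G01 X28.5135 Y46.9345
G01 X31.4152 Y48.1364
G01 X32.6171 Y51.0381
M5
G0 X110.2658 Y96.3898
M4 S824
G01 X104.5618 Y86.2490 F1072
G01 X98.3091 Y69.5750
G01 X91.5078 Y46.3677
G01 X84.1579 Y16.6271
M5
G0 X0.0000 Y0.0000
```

y_svg = 164.3823 − y_m.

[1] S202→`#ff8800` (engrave); open run; points: 118.8095,40.6673 131.4615,41.5661

[2] S824→`#008000` (cut); closed run; points: 32.6171,113.3442 31.4152,110.4425 28.5135,109.2406 25.6118,110.4425 24.4099,113.3442 25.6118,116.2459 28.5135,117.4478 31.4152,116.2459

[3] S824→`#008000` (cut); open run; points: 110.2658,67.9925 104.5618,78.1333 98.3091,94.8073 91.5078,118.0146 84.1579,147.7552

<svg xmlns="http://www.w3.org/2000/svg" width="160.9470mm" height="164.3823mm" viewBox="0 0 160.9470 164.3823">
  <polyline points="118.8095,40.6673 131.4615,41.5661" fill="none" stroke="#ff8800"/>
  <polygon points="32.6171,113.3442 31.4152,110.4425 28.5135,109.2406 25.6118,110.4425 24.4099,113.3442 25.6118,116.2459 28.5135,117.4478 31.4152,116.2459" fill="none" stroke="#008000"/>
  <polyline points="110.2658,67.9925 104.5618,78.1333 98.3091,94.8073 91.5078,118.0146 84.1579,147.7552" fill="none" stroke="#008000"/>
</svg>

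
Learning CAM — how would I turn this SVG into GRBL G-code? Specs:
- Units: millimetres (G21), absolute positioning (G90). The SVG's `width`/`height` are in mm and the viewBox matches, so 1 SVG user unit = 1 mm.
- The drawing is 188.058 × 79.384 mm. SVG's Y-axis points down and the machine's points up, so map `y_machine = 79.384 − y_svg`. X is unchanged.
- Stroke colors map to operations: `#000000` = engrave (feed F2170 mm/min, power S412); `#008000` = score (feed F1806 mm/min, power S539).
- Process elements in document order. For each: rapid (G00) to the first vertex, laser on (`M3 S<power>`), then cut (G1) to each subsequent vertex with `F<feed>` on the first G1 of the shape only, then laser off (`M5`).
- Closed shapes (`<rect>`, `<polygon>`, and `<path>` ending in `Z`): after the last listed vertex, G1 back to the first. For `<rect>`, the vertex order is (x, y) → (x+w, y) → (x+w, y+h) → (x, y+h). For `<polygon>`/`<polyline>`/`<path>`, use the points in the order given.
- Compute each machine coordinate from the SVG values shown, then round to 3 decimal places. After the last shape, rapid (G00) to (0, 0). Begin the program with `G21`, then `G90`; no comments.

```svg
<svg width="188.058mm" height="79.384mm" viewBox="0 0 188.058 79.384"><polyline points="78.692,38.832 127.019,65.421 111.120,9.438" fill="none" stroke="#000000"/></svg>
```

1 u = 1 mm; y_m = 79.384 − y.

[1] `<polyline>` open polyline, #000000→engrave S412 F2170: (78.692,40.552) → (127.019,13.963) → (111.120,69.946)

G21
G90
G00 X78.692 Y40.552
M3 S412
G1 X127.019 Y13.963 F2170
G1 X111.120 Y69.946
M5
G00 X0.000 Y0.000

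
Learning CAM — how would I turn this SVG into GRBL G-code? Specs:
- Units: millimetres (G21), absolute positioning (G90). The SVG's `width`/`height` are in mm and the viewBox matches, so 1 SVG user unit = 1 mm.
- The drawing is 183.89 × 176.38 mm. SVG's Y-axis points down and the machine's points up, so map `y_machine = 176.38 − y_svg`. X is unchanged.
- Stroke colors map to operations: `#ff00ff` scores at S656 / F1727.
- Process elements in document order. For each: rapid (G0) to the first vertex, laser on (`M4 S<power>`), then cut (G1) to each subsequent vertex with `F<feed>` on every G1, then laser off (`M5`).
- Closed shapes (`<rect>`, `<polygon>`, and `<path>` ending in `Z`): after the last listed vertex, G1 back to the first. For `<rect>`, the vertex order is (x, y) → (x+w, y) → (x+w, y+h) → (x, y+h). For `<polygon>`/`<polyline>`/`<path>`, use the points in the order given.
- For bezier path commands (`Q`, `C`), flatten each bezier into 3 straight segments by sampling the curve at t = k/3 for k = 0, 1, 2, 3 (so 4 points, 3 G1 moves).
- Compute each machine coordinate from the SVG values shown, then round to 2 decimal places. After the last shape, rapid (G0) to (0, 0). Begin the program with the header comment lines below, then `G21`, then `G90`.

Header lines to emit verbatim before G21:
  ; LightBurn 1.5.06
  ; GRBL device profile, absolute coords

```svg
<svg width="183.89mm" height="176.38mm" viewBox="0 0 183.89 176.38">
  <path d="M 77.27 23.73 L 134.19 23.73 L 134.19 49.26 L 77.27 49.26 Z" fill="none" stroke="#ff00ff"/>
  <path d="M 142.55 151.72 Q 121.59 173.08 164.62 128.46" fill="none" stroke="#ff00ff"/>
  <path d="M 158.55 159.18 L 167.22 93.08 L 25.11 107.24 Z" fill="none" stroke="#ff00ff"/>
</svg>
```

; LightBurn 1.5.06
; GRBL device profile, absolute coords
G21
G90
G0 X77.27 Y152.65
M4 S656
G1 X134.19 Y152.65 F1727
G1 X134.19 Y127.12 F1727
G1 X77.27 Y127.12 F1727
G1 X77.27 Y152.65 F1727
M5
G0 X142.55 Y24.66
M4 S656
G1 X135.69 Y17.75 F1727
G1 X143.04 Y25.50 F1727
G1 X164.62 Y47.92 F1727
M5
G0 X158.55 Y17.20
M4 S656
G1 X167.22 Y83.30 F1727
G1 X25.11 Y69.14 F1727
G1 X158.55 Y17.20 F1727
M5
G0 X0.00 Y0.00

Since the viewBox matches the mm dimensions, user units are millimetres directly. The only transform is the Y-flip y_m = 176.38 − y_svg.

Shape 1 is a rectangle drawn with `<path>`. Its stroke #ff00ff means score at S656, F1727. After flipping Y the toolpath is (77.27,152.65) → (134.19,152.65) → (134.19,127.12) → (77.27,127.12) → (77.27,152.65), returning to the start.

Shape 2 is a quadratic bezier drawn with `<path>`. Its stroke #ff00ff means score at S656, F1727. After flipping Y the toolpath is (142.55,24.66) → (135.69,17.75) → (143.04,25.50) → (164.62,47.92).

Shape 3 is a closed polygon drawn with `<path>`. Its stroke #ff00ff means score at S656, F1727. After flipping Y the toolpath is (158.55,17.20) → (167.22,83.30) → (25.11,69.14) → (158.55,17.20), returning to the start.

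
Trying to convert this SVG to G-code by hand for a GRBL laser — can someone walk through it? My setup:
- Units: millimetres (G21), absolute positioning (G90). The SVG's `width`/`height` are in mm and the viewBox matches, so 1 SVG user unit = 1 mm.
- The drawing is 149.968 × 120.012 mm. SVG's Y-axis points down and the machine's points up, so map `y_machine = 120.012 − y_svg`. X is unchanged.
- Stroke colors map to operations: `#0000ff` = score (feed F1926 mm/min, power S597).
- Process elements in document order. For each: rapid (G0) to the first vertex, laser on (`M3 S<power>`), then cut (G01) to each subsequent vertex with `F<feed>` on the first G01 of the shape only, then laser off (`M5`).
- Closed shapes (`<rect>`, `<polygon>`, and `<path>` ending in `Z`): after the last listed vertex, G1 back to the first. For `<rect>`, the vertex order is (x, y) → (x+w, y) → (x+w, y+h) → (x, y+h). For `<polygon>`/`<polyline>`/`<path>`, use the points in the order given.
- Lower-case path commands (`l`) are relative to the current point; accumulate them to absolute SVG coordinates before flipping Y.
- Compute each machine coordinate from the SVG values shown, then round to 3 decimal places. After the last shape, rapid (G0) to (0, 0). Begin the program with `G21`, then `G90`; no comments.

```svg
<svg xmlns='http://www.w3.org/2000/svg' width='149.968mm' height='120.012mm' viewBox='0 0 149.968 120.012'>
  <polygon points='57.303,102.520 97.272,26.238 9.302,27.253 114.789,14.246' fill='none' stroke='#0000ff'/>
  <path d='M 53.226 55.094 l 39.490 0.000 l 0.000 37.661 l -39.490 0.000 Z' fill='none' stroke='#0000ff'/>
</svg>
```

Since the viewBox matches the mm dimensions, user units are millimetres directly. The only transform is the Y-flip y_m = 120.012 − y_svg.

Shape 1 is a closed polygon drawn with `<polygon>`. Its stroke #0000ff means score at S597, F1926. After flipping Y the toolpath is (57.303,17.492) → (97.272,93.774) → (9.302,92.759) → (114.789,105.766) → (57.303,17.492), returning to the start.

Shape 2 is a rectangle drawn with `<path>`. Its stroke #0000ff means score at S597, F1926. After flipping Y the toolpath is (53.226,64.918) → (92.716,64.918) → (92.716,27.257) → (53.226,27.257) → (53.226,64.918), returning to the start.

G21
G90
G0 X57.303 Y17.492
M3 S597
G01 X97.272 Y93.774 F1926
G01 X9.302 Y92.759
G01 X114.789 Y105.766
G01 X57.303 Y17.492
M5
G0 X53.226 Y64.918
M3 S597
G01 X92.716 Y64.918 F1926
G01 X92.716 Y27.257
G01 X53.226 Y27.257
G01 X53.226 Y64.918
M5
G0 X0.000 Y0.000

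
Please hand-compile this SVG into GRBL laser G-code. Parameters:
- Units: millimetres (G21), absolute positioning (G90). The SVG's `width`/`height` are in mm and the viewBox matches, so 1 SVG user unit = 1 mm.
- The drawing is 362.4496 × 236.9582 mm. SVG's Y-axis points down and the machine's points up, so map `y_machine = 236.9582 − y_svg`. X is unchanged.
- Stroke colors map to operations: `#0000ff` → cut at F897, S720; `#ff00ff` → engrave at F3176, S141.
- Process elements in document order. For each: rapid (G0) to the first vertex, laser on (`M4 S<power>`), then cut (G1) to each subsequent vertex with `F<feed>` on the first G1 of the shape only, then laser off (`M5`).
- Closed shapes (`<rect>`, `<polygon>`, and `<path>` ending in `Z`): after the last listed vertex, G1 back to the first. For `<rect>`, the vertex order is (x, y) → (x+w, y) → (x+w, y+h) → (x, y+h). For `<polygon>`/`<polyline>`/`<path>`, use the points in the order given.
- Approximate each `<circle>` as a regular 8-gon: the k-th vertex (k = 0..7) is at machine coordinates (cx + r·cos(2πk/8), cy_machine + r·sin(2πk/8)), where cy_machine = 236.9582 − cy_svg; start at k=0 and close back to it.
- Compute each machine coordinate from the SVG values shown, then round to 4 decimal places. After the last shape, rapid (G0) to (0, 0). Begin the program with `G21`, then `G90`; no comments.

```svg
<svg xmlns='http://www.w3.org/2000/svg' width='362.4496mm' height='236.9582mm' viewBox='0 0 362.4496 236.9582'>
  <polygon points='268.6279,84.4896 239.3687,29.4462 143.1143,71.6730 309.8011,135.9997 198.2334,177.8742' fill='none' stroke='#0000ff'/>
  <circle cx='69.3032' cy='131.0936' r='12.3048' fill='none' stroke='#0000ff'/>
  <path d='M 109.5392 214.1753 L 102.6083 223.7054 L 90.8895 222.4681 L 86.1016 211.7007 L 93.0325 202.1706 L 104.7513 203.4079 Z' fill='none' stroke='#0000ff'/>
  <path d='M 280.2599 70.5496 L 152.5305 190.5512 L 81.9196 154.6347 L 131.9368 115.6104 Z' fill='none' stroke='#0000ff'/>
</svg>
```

viewBox `0 0 362.4496 236.9582` with mm width/height → 1 unit = 1 mm. Flip: y_m = 236.9582 − y_svg.

**Shape 1** — `<polygon>` closed polygon, stroke `#0000ff` → cut (S720, F897). Machine vertices: (268.6279,152.4686) → (239.3687,207.5120) → (143.1143,165.2852) → (309.8011,100.9585) → (198.2334,59.0840) → (268.6279,152.4686). Closed: final G1 returns to the first vertex.

**Shape 2** — `<circle>` circle, stroke `#0000ff` → cut (S720, F897). Machine vertices: (81.6080,105.8646) → (78.0040,114.5654) → (69.3032,118.1694) → (60.6024,114.5654) → (56.9984,105.8646) → (60.6024,97.1638) → (69.3032,93.5598) → (78.0040,97.1638) → (81.6080,105.8646). Closed: final G1 returns to the first vertex.

**Shape 3** — `<path>` regular polygon, stroke `#0000ff` → cut (S720, F897). Machine vertices: (109.5392,22.7829) → (102.6083,13.2528) → (90.8895,14.4901) → (86.1016,25.2575) → (93.0325,34.7876) → (104.7513,33.5503) → (109.5392,22.7829). Closed: final G1 returns to the first vertex.

**Shape 4** — `<path>` closed polygon, stroke `#0000ff` → cut (S720, F897). Machine vertices: (280.2599,166.4086) → (152.5305,46.4070) → (81.9196,82.3235) → (131.9368,121.3478) → (280.2599,166.4086). Closed: final G1 returns to the first vertex.

G21
G90
G0 X268.6279 Y152.4686
M4 S720
G1 X239.3687 Y207.5120 F897
G1 X143.1143 Y165.2852
G1 X309.8011 Y100.9585
G1 X198.2334 Y59.0840
G1 X268.6279 Y152.4686
M5
G0 X81.6080 Y105.8646
M4 S720
G1 X78.0040 Y114.5654 F897
G1 X69.3032 Y118.1694
G1 X60.6024 Y114.5654
G1 X56.9984 Y105.8646
G1 X60.6024 Y97.1638
G1 X69.3032 Y93.5598
G1 X78.0040 Y97.1638
G1 X81.6080 Y105.8646
M5
G0 X109.5392 Y22.7829
M4 S720
G1 X102.6083 Y13.2528 F897
G1 X90.8895 Y14.4901
G1 X86.1016 Y25.2575
G1 X93.0325 Y34.7876
G1 X104.7513 Y33.5503
G1 X109.5392 Y22.7829
M5
G0 X280.2599 Y166.4086
M4 S720
G1 X152.5305 Y46.4070 F897
G1 X81.9196 Y82.3235
G1 X131.9368 Y121.3478
G1 X280.2599 Y166.4086
M5
G0 X0.0000 Y0.0000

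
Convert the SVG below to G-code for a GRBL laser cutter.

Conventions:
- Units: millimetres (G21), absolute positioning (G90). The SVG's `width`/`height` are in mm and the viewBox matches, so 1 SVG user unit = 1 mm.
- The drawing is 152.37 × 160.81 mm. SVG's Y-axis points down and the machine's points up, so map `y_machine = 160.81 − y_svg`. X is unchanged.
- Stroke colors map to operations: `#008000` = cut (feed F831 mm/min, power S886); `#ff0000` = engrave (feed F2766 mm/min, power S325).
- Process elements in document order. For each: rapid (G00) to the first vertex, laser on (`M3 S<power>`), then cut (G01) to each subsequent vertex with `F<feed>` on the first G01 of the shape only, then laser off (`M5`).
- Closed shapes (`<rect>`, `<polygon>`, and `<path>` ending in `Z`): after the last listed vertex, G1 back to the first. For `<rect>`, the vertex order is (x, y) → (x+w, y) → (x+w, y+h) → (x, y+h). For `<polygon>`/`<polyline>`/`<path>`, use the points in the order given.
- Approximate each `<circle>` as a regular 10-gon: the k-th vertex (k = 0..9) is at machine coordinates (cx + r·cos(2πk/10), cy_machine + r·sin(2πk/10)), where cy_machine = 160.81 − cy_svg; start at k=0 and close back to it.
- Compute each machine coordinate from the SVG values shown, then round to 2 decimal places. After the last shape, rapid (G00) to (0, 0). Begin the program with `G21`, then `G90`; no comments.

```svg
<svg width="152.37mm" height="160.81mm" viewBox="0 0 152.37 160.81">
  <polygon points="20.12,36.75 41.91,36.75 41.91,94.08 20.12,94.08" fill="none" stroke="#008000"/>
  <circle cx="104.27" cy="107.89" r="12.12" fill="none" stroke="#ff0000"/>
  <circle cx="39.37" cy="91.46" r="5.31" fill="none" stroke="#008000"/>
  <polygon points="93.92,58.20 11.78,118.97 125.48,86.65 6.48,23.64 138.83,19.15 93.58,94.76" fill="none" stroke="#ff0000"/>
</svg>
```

G21
G90
G00 X20.12 Y124.06
M3 S886
G01 X41.91 Y124.06 F831
G01 X41.91 Y66.73
G01 X20.12 Y66.73
G01 X20.12 Y124.06
M5
G00 X116.39 Y52.92
M3 S325
G01 X114.08 Y60.04 F2766
G01 X108.02 Y64.45
G01 X100.52 Y64.45
G01 X94.46 Y60.04
G01 X92.15 Y52.92
G01 X94.46 Y45.80
G01 X100.52 Y41.39
G01 X108.02 Y41.39
G01 X114.08 Y45.80
G01 X116.39 Y52.92
M5
G00 X44.68 Y69.35
M3 S886
G01 X43.67 Y72.47 F831
G01 X41.01 Y74.40
G01 X37.73 Y74.40
G01 X35.07 Y72.47
G01 X34.06 Y69.35
G01 X35.07 Y66.23
G01 X37.73 Y64.30
G01 X41.01 Y64.30
G01 X43.67 Y66.23
G01 X44.68 Y69.35
M5
G00 X93.92 Y102.61
M3 S325
G01 X11.78 Y41.84 F2766
G01 X125.48 Y74.16
G01 X6.48 Y137.17
G01 X138.83 Y141.66
G01 X93.58 Y66.05
G01 X93.92 Y102.61
M5
G00 X0.00 Y0.00

Since the viewBox matches the mm dimensions, user units are millimetres directly. The only transform is the Y-flip y_m = 160.81 − y_svg.

Shape 1 is a rectangle drawn with `<polygon>`. Its stroke #008000 means cut at S886, F831. After flipping Y the toolpath is (20.12,124.06) → (41.91,124.06) → (41.91,66.73) → (20.12,66.73) → (20.12,124.06), returning to the start.

Shape 2 is a circle drawn with `<circle>`. Its stroke #ff0000 means engrave at S325, F2766. After flipping Y the toolpath is (116.39,52.92) → (114.08,60.04) → (108.02,64.45) → (100.52,64.45) → (94.46,60.04) → (92.15,52.92) → (94.46,45.80) → (100.52,41.39) → (108.02,41.39) → (114.08,45.80) → (116.39,52.92), returning to the start.

Shape 3 is a circle drawn with `<circle>`. Its stroke #008000 means cut at S886, F831. After flipping Y the toolpath is (44.68,69.35) → (43.67,72.47) → (41.01,74.40) → (37.73,74.40) → (35.07,72.47) → (34.06,69.35) → (35.07,66.23) → (37.73,64.30) → (41.01,64.30) → (43.67,66.23) → (44.68,69.35), returning to the start.

Shape 4 is a closed polygon drawn with `<polygon>`. Its stroke #ff0000 means engrave at S325, F2766. After flipping Y the toolpath is (93.92,102.61) → (11.78,41.84) → (125.48,74.16) → (6.48,137.17) → (138.83,141.66) → (93.58,66.05) → (93.92,102.61), returning to the start.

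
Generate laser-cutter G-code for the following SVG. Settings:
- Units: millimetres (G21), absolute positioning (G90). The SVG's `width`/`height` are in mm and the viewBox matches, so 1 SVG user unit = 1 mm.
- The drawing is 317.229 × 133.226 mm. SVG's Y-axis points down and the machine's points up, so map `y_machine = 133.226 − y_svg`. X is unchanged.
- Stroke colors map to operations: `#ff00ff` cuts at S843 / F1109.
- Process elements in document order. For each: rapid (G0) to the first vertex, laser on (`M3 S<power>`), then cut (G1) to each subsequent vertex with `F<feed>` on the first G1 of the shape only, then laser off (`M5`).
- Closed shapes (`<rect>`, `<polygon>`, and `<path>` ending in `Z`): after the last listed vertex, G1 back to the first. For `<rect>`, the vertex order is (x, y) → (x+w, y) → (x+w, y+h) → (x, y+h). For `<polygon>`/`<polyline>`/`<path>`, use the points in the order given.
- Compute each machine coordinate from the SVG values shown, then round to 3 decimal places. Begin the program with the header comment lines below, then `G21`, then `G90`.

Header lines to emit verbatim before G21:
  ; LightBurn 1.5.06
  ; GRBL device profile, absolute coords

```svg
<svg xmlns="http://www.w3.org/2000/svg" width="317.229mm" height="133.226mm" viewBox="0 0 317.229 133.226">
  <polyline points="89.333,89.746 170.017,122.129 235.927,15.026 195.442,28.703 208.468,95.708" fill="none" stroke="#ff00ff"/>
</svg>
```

; LightBurn 1.5.06
; GRBL device profile, absolute coords
G21
G90
G0 X89.333 Y43.480
M3 S843
G1 X170.017 Y11.097 F1109
G1 X235.927 Y118.200
G1 X195.442 Y104.523
G1 X208.468 Y37.518
M5

1 u = 1 mm; y_m = 133.226 − y.

[1] `<polyline>` open polyline, #ff00ff→cut S843 F1109: (89.333,43.480) → (170.017,11.097) → (235.927,118.200) → (195.442,104.523) → (208.468,37.518)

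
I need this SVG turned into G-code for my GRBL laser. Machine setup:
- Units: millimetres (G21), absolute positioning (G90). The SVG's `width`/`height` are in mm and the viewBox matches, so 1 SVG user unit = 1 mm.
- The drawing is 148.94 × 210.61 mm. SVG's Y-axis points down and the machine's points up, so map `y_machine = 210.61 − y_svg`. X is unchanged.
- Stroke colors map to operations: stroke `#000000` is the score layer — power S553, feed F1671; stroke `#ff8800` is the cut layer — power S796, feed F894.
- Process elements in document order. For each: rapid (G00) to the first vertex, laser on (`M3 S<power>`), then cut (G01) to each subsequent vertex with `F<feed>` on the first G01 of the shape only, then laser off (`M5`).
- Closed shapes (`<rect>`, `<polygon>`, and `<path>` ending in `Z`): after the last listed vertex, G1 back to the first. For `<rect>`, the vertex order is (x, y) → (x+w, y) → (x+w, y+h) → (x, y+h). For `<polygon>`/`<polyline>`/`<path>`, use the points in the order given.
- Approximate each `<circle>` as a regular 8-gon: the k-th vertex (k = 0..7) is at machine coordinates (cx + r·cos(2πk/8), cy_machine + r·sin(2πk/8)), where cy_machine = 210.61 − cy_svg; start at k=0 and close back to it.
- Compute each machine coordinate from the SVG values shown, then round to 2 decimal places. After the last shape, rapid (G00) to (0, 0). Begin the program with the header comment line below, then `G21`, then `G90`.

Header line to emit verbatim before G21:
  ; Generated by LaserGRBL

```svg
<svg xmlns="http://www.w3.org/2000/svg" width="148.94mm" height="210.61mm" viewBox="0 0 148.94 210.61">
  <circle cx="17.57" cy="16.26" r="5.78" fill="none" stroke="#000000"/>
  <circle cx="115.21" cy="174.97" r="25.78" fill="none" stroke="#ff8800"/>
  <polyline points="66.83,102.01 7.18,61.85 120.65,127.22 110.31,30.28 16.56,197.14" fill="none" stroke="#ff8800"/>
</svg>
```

; Generated by LaserGRBL
G21
G90
G00 X23.35 Y194.35
M3 S553
G01 X21.66 Y198.44 F1671
G01 X17.57 Y200.13
G01 X13.48 Y198.44
G01 X11.79 Y194.35
G01 X13.48 Y190.26
G01 X17.57 Y188.57
G01 X21.66 Y190.26
G01 X23.35 Y194.35
M5
G00 X140.99 Y35.64
M3 S796
G01 X133.44 Y53.87 F894
G01 X115.21 Y61.42
G01 X96.98 Y53.87
G01 X89.43 Y35.64
G01 X96.98 Y17.41
G01 X115.21 Y9.86
G01 X133.44 Y17.41
G01 X140.99 Y35.64
M5
G00 X66.83 Y108.60
M3 S796
G01 X7.18 Y148.76 F894
G01 X120.65 Y83.39
G01 X110.31 Y180.33
G01 X16.56 Y13.47
M5
G00 X0.00 Y0.00

viewBox `0 0 148.94 210.61` with mm width/height → 1 unit = 1 mm. Flip: y_m = 210.61 − y_svg.

**Shape 1** — `<circle>` circle, stroke `#000000` → score (S553, F1671). Machine vertices: (23.35,194.35) → (21.66,198.44) → (17.57,200.13) → (13.48,198.44) → (11.79,194.35) → (13.48,190.26) → (17.57,188.57) → (21.66,190.26) → (23.35,194.35). Closed: final G1 returns to the first vertex.

**Shape 2** — `<circle>` circle, stroke `#ff8800` → cut (S796, F894). Machine vertices: (140.99,35.64) → (133.44,53.87) → (115.21,61.42) → (96.98,53.87) → (89.43,35.64) → (96.98,17.41) → (115.21,9.86) → (133.44,17.41) → (140.99,35.64). Closed: final G1 returns to the first vertex.

**Shape 3** — `<polyline>` open polyline, stroke `#ff8800` → cut (S796, F894). Machine vertices: (66.83,108.60) → (7.18,148.76) → (120.65,83.39) → (110.31,180.33) → (16.56,13.47). Open path.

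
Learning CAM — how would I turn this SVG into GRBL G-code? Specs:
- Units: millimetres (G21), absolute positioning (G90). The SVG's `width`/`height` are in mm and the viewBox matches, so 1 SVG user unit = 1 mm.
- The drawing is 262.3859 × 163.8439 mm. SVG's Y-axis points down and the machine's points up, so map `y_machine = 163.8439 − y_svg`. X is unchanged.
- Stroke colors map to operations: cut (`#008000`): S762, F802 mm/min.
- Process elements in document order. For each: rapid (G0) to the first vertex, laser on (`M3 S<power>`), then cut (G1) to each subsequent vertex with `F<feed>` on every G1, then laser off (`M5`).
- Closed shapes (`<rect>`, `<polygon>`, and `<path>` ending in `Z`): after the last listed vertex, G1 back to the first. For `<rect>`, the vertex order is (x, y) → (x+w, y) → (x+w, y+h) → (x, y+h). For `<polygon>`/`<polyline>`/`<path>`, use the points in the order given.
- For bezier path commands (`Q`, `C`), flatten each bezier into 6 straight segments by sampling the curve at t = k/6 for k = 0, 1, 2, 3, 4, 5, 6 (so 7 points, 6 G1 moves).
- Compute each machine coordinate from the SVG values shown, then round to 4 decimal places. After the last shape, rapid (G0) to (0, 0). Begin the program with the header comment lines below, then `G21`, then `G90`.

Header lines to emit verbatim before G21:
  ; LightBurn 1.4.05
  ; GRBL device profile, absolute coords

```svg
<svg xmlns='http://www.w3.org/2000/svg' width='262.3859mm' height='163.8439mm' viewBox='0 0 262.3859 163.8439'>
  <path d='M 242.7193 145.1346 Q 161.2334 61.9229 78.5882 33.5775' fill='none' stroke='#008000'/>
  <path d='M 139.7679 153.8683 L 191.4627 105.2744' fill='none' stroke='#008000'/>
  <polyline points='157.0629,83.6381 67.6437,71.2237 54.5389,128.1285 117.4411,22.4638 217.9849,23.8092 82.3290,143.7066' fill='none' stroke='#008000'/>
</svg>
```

; LightBurn 1.4.05
; GRBL device profile, absolute coords
G21
G90
G0 X242.7193 Y18.7093
M3 S762
G1 X215.5251 Y44.9225 F802
G1 X188.2666 Y68.0875 F802
G1 X160.9436 Y88.2044 F802
G1 X133.5562 Y105.2732 F802
G1 X106.1044 Y119.2939 F802
G1 X78.5882 Y130.2664 F802
M5
G0 X139.7679 Y9.9756
M3 S762
G1 X191.4627 Y58.5695 F802
M5
G0 X157.0629 Y80.2058
M3 S762
G1 X67.6437 Y92.6202 F802
G1 X54.5389 Y35.7154 F802
G1 X117.4411 Y141.3801 F802
G1 X217.9849 Y140.0347 F802
G1 X82.3290 Y20.1373 F802
M5
G0 X0.0000 Y0.0000

1 u = 1 mm; y_m = 163.8439 − y.

[1] `<path>` quadratic bezier, #008000→cut S762 F802: (242.7193,18.7093) → (215.5251,44.9225) → (188.2666,68.0875) → (160.9436,88.2044) → (133.5562,105.2732) → (106.1044,119.2939) → (78.5882,130.2664)

[2] `<path>` line segment, #008000→cut S762 F802: (139.7679,9.9756) → (191.4627,58.5695)

[3] `<polyline>` open polyline, #008000→cut S762 F802: (157.0629,80.2058) → (67.6437,92.6202) → (54.5389,35.7154) → (117.4411,141.3801) → (217.9849,140.0347) → (82.3290,20.1373)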